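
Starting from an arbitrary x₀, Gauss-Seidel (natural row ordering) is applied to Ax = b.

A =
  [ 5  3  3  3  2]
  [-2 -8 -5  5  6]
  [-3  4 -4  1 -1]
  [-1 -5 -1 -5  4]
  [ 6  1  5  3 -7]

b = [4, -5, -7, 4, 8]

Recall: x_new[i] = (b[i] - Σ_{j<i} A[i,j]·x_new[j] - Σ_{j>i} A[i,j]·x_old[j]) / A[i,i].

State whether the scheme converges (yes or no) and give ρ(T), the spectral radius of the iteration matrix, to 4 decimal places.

no, ρ = 1.2169

Split A = D + L + U, D = diag(5, -8, -4, -5, -7).
GS T = -(D+L)⁻¹U: row 0 first, T[0,4] = -(2)/(5) = -0.4000; later rows by forward substitution.
  T[0,:] = [+0.0000, -0.6000, -0.6000, -0.6000, -0.4000]
  T[1,:] = [+0.0000, +0.1500, -0.4750, +0.7750, +0.8500]
  T[2,:] = [+0.0000, +0.6000, -0.0250, +1.4750, +0.9000]
  T[3,:] = [+0.0000, -0.1500, +0.6000, -0.9500, -0.1500]
  T[4,:] = [+0.0000, -0.1286, -0.3429, +0.2429, +0.3571]
moduli |λ_i(T)| = 1.2169, 0.6166, 0.6166, 0.1389, 0.0000.
ρ(T) = max|λ| = 1.2169; 1.2169 > 1 ⇒ diverges.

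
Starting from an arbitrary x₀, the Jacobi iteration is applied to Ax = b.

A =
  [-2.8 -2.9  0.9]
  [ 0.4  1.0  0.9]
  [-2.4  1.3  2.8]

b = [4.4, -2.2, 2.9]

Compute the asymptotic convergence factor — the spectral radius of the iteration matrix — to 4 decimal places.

Write A = D+L+U with D = diag(-2.8, 1, 2.8).
T_J = -D⁻¹(L+U): T[0,1] = -(-2.9)/(-2.8) = -1.0357; T[0,0] = 0.
  T[0,:] = [+0.0000 -1.0357 +0.3214]
  T[1,:] = [-0.4000 +0.0000 -0.9000]
  T[2,:] = [+0.8571 -0.4643 +0.0000]
eigenvalue magnitudes: 1.3250, 0.8050, 0.8050.
ρ(T) = max|λ| = 1.3250; 1.3250 > 1: divergent.

1.3250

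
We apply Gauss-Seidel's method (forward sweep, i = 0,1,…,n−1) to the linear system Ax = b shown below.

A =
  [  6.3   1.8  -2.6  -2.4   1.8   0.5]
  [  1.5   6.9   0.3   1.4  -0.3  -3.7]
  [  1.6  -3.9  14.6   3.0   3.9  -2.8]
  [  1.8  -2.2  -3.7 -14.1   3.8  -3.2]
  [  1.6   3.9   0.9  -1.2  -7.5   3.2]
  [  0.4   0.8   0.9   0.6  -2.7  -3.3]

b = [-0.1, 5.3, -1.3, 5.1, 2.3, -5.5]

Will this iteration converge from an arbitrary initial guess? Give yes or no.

Let D = diag(6.3, 6.9, 14.6, -14.1, -7.5, -3.3); L, U the strict triangles.
Gauss-Seidel: T = -(D+L)⁻¹U, row 0 first, T[0,2] = -(-2.6)/(6.3) = +0.4127; later rows by forward substitution.
  T[0,:] = [+0.0000 -0.2857 +0.4127 +0.3810 -0.2857 -0.0794]
  T[1,:] = [+0.0000 +0.0621 -0.1332 -0.2857 +0.1056 +0.5535]
  T[2,:] = [+0.0000 +0.0479 -0.0808 -0.3235 -0.2076 +0.3483]
  T[3,:] = [+0.0000 -0.0587 +0.0947 +0.1781 +0.2710 -0.4148]
  T[4,:] = [+0.0000 -0.0135 -0.0061 -0.1346 -0.0743 +0.8057]
  T[5,:] = [+0.0000 -0.0061 +0.0179 +0.0312 +0.0444 -0.5151]
|eigenvalues of T|: 0.5495, 0.1638, 0.1638, 0.0491, 0.0491, 0.0000.
spectral radius ρ = 0.5495; 0.5495 < 1 ⇒ converges.

yes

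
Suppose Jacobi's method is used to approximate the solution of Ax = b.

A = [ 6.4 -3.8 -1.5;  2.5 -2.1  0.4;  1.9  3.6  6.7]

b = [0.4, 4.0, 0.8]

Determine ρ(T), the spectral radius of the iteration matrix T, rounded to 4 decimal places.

Write A = D+L+U with D = diag(6.4, -2.1, 6.7).
Jacobi: T = -D⁻¹(L+U), T[1,0] = -(2.5)/(-2.1) = +1.1905; T[1,1] = 0.
  T[0,:] = [+0.0000  +0.5938  +0.2344]
  T[1,:] = [+1.1905  +0.0000  +0.1905]
  T[2,:] = [-0.2836  -0.5373  +0.0000]
|roots of det(T-λI)|: 0.8651, 0.4587, 0.4587.
ρ = 0.8651; 0.8651 < 1: convergent.

0.8651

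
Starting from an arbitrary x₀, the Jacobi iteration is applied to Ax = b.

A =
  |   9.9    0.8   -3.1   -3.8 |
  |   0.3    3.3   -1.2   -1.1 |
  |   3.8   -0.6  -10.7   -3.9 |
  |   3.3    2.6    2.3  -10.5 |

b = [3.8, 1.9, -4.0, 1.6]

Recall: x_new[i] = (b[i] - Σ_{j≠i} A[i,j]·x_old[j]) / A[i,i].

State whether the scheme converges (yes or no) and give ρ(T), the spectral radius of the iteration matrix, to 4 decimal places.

yes, ρ = 0.6001

Write A = D+L+U with D = diag(9.9, 3.3, -10.7, -10.5).
Jacobi T = -D⁻¹(L+U): T[2,0] = -(3.8)/(-10.7) = +0.3551; T[2,2] = 0.
  T[0,:] = [+0.0000  -0.0808  +0.3131  +0.3838]
  T[1,:] = [-0.0909  +0.0000  +0.3636  +0.3333]
  T[2,:] = [+0.3551  -0.0561  +0.0000  -0.3645]
  T[3,:] = [+0.3143  +0.2476  +0.2190  +0.0000]
|roots of det(T-λI)|: 0.6001, 0.2939, 0.2204, 0.2204.
ρ(T) = max|λ| = 0.6001; 0.6001 < 1 ⇒ converges.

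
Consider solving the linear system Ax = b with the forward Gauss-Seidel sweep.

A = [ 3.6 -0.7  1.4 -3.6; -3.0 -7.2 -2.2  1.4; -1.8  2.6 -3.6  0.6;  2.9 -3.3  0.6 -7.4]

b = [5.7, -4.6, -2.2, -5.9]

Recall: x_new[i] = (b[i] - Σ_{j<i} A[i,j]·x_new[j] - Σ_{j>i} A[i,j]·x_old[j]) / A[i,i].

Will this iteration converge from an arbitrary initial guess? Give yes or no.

Let D = diag(3.6, -7.2, -3.6, -7.4); L, U the strict triangles.
GS T = -(D+L)⁻¹U: row 0 first, T[0,1] = -(-0.7)/(3.6) = +0.1944; later rows by forward substitution.
  T[0,:] = [+0.0000, +0.1944, -0.3889, +1.0000]
  T[1,:] = [+0.0000, -0.0810, -0.1435, -0.2222]
  T[2,:] = [+0.0000, -0.1557, +0.0908, -0.4938]
  T[3,:] = [+0.0000, +0.0997, -0.0810, +0.4510]
|eigenvalues of T|: 0.5285, 0.1260, 0.0583, 0.0000.
spectral radius ρ = 0.5285; 0.5285 < 1 ⇒ converges.

yes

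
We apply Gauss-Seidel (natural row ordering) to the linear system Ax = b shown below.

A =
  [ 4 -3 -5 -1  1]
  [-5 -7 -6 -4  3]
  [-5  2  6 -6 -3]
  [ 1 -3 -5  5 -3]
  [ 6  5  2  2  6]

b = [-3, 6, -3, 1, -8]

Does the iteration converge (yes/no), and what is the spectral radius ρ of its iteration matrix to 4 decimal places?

Diagonal D = diag(4, -7, 6, 5, 6); L, U strict lower/upper.
GS T = -(D+L)⁻¹U: row 0 first, T[0,4] = -(1)/(4) = -0.2500; later rows by forward substitution.
  T[0,:] = [+0.0000, +0.7500, +1.2500, +0.2500, -0.2500]
  T[1,:] = [+0.0000, -0.5357, -1.7500, -0.7500, +0.6071]
  T[2,:] = [+0.0000, +0.8036, +1.6250, +1.4583, +0.0893]
  T[3,:] = [+0.0000, +0.3321, +0.3250, +0.9583, +1.1036]
  T[4,:] = [+0.0000, -0.6821, -0.4417, -0.4306, -0.6536]
|λ(T)| sorted: 1.1811, 0.9497, 0.9497, 0.3621, 0.0000.
ρ(T) = max|λ| = 1.1811; 1.1811 > 1, so it fails to converge.

no, ρ = 1.1811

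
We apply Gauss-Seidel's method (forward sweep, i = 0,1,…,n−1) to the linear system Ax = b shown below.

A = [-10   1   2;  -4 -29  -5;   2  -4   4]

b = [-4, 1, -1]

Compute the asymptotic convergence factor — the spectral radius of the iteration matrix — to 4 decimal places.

0.3392

Diagonal D = diag(-10, -29, 4); L, U strict lower/upper.
T_GS = -(D+L)⁻¹U: row 0 first, T[0,1] = -(1)/(-10) = +0.1000; later rows by forward substitution.
  T[0,:] = [+0.0000 +0.1000 +0.2000]
  T[1,:] = [+0.0000 -0.0138 -0.2000]
  T[2,:] = [+0.0000 -0.0638 -0.3000]
|roots of det(T-λI)|: 0.3392, 0.0254, 0.0000.
ρ = 0.3392; 0.3392 < 1: convergent.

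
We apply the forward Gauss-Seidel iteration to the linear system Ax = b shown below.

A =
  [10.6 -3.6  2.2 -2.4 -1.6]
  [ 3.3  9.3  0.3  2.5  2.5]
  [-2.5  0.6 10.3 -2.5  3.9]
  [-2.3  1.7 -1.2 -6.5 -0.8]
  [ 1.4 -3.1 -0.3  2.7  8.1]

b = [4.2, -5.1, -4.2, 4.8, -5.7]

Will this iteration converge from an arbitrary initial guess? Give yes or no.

yes

Diagonal D = diag(10.6, 9.3, 10.3, -6.5, 8.1); L, U strict lower/upper.
Gauss-Seidel: T = -(D+L)⁻¹U, row 0 first, T[0,4] = -(-1.6)/(10.6) = +0.1509; later rows by forward substitution.
  T[0,:] = [+0.0000  +0.3396  -0.2075  +0.2264  +0.1509]
  T[1,:] = [+0.0000  -0.1205  +0.0414  -0.3492  -0.3224]
  T[2,:] = [+0.0000  +0.0895  -0.0528  +0.3180  -0.3232]
  T[3,:] = [+0.0000  -0.1682  +0.0940  -0.2301  -0.2011]
  T[4,:] = [+0.0000  -0.0454  +0.0184  -0.0843  -0.0944]
|eigenvalues of T|: 0.5458, 0.1083, 0.0734, 0.0130, 0.0000.
ρ = 0.5458; 0.5458 < 1 ⇒ converges.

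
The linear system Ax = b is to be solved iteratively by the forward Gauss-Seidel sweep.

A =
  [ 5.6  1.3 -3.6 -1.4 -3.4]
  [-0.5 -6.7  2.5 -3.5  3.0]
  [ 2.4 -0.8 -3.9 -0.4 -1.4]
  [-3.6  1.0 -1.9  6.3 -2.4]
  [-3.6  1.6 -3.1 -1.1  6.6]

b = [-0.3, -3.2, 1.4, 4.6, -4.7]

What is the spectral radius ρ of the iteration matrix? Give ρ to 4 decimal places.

A = D + L + U where D = diag(5.6, -6.7, -3.9, 6.3, 6.6).
T_GS = -(D+L)⁻¹U: row 0 first, T[0,4] = -(-3.4)/(5.6) = +0.6071; later rows by forward substitution.
  T[0,:] = [+0.0000  -0.2321  +0.6429  +0.2500  +0.6071]
  T[1,:] = [+0.0000  +0.0173  +0.3252  -0.5410  +0.4025]
  T[2,:] = [+0.0000  -0.1464  +0.3289  +0.1623  -0.0679]
  T[3,:] = [+0.0000  -0.1796  +0.4149  +0.2777  +0.6435]
  T[4,:] = [+0.0000  -0.2295  +0.4955  +0.3900  +0.3090]
|eigenvalues of T|: 0.9335, 0.2338, 0.2338, 0.0362, 0.0000.
spectral radius ρ = 0.9335; 0.9335 < 1 ⇒ converges.

0.9335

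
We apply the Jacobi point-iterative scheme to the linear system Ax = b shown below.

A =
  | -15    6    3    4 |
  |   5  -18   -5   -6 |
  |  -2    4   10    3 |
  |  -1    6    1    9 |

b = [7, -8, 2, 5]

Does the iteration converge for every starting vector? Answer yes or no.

Let D = diag(-15, -18, 10, 9); L, U the strict triangles.
T_J = -D⁻¹(L+U): T[3,0] = -(-1)/(9) = +0.1111; T[3,3] = 0.
  T[0,:] = [+0.0000  +0.4000  +0.2000  +0.2667]
  T[1,:] = [+0.2778  +0.0000  -0.2778  -0.3333]
  T[2,:] = [+0.2000  -0.4000  +0.0000  -0.3000]
  T[3,:] = [+0.1111  -0.6667  -0.1111  +0.0000]
eigenvalue magnitudes: 0.8868, 0.4710, 0.2158, 0.2000.
spectral radius ρ = 0.8868; 0.8868 < 1, so it converges for any x₀.

yes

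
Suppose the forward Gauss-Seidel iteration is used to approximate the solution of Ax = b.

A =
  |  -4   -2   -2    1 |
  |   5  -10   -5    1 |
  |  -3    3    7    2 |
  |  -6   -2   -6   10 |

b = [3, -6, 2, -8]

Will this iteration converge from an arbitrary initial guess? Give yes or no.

yes

A = D + L + U where D = diag(-4, -10, 7, 10).
GS T = -(D+L)⁻¹U: row 0 first, T[0,2] = -(-2)/(-4) = -0.5000; later rows by forward substitution.
  T[0,:] = [+0.0000  -0.5000  -0.5000  +0.2500]
  T[1,:] = [+0.0000  -0.2500  -0.7500  +0.2250]
  T[2,:] = [+0.0000  -0.1071  +0.1071  -0.2750]
  T[3,:] = [+0.0000  -0.4143  -0.3857  +0.0300]
moduli |λ_i(T)| = 0.5154, 0.2884, 0.2884, 0.0000.
spectral radius ρ = 0.5154; 0.5154 < 1 ⇒ converges.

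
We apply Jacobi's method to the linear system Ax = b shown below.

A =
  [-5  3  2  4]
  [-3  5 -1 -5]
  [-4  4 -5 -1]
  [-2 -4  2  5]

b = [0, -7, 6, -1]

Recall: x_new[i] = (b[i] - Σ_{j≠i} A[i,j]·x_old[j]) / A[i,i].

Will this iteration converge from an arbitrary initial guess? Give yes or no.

no

A = D + L + U where D = diag(-5, 5, -5, 5).
T_J = -D⁻¹(L+U): T[0,2] = -(2)/(-5) = +0.4000; T[0,0] = 0.
  T[0,:] = [+0.0000  +0.6000  +0.4000  +0.8000]
  T[1,:] = [+0.6000  +0.0000  +0.2000  +1.0000]
  T[2,:] = [-0.8000  +0.8000  +0.0000  -0.2000]
  T[3,:] = [+0.4000  +0.8000  -0.4000  +0.0000]
|eigenvalues of T|: 1.3879, 1.0000, 0.3719, 0.3719.
ρ = 1.3879; 1.3879 > 1, so it fails to converge.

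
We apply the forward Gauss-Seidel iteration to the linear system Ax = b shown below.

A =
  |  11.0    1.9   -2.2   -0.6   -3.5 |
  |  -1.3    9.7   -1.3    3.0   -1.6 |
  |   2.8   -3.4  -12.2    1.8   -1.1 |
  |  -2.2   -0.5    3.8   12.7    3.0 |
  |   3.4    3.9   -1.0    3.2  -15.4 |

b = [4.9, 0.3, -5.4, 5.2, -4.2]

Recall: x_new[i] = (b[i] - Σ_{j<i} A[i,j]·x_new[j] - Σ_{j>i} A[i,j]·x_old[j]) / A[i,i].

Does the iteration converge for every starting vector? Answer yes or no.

Let D = diag(11, 9.7, -12.2, 12.7, -15.4); L, U the strict triangles.
Gauss-Seidel: T = -(D+L)⁻¹U, row 0 first, T[0,2] = -(-2.2)/(11) = +0.2000; later rows by forward substitution.
  T[0,:] = [+0.0000, -0.1727, +0.2000, +0.0545, +0.3182]
  T[1,:] = [+0.0000, -0.0231, +0.1608, -0.3020, +0.2076]
  T[2,:] = [+0.0000, -0.0332, +0.0011, +0.2442, -0.0750]
  T[3,:] = [+0.0000, -0.0209, +0.0407, -0.0755, -0.1505]
  T[4,:] = [+0.0000, -0.0462, +0.0933, -0.0960, +0.0964]
eigenvalue magnitudes: 0.2296, 0.1755, 0.1755, 0.0252, 0.0000.
ρ(T) = max|λ| = 0.2296; 0.2296 < 1, so it converges for any x₀.

yes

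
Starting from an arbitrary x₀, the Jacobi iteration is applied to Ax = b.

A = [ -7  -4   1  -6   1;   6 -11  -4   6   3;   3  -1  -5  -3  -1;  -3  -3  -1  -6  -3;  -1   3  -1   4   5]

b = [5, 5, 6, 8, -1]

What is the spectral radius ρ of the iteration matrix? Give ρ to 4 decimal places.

1.1481

Split A = D + L + U, D = diag(-7, -11, -5, -6, 5).
T_J = -D⁻¹(L+U): T[4,1] = -(3)/(5) = -0.6000; T[4,4] = 0.
  T[0,:] = [+0.0000, -0.5714, +0.1429, -0.8571, +0.1429]
  T[1,:] = [+0.5455, +0.0000, -0.3636, +0.5455, +0.2727]
  T[2,:] = [+0.6000, -0.2000, +0.0000, -0.6000, -0.2000]
  T[3,:] = [-0.5000, -0.5000, -0.1667, +0.0000, -0.5000]
  T[4,:] = [+0.2000, -0.6000, +0.2000, -0.8000, +0.0000]
|eigenvalues of T|: 1.1481, 0.8054, 0.8054, 0.2681, 0.2681.
spectral radius ρ = 1.1481; 1.1481 > 1: divergent.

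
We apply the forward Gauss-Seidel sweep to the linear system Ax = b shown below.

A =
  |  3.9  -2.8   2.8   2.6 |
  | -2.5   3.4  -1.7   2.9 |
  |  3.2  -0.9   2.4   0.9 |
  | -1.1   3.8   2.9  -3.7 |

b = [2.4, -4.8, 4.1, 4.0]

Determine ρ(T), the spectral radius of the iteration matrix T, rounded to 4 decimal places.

1.4427

Split A = D + L + U, D = diag(3.9, 3.4, 2.4, -3.7).
T_GS = -(D+L)⁻¹U: row 0 first, T[0,2] = -(2.8)/(3.9) = -0.7179; later rows by forward substitution.
  T[0,:] = [+0.0000 +0.7179 -0.7179 -0.6667]
  T[1,:] = [+0.0000 +0.5279 -0.0279 -1.3431]
  T[2,:] = [+0.0000 -0.7593 +0.9468 +0.0102]
  T[3,:] = [+0.0000 -0.2664 +0.9269 -1.1732]
|roots of det(T-λI)|: 1.4427, 1.1164, 0.0248, 0.0000.
spectral radius ρ = 1.4427; 1.4427 > 1: divergent.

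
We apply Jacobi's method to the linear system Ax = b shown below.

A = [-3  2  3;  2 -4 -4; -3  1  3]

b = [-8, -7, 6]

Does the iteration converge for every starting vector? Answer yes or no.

Let D = diag(-3, -4, 3); L, U the strict triangles.
Jacobi T = -D⁻¹(L+U): T[2,1] = -(1)/(3) = -0.3333; T[2,2] = 0.
  T[0,:] = [+0.0000, +0.6667, +1.0000]
  T[1,:] = [+0.5000, +0.0000, -1.0000]
  T[2,:] = [+1.0000, -0.3333, +0.0000]
|eigenvalues of T|: 1.4917, 0.7474, 0.7474.
ρ(T) = max|λ| = 1.4917; 1.4917 > 1: divergent.

no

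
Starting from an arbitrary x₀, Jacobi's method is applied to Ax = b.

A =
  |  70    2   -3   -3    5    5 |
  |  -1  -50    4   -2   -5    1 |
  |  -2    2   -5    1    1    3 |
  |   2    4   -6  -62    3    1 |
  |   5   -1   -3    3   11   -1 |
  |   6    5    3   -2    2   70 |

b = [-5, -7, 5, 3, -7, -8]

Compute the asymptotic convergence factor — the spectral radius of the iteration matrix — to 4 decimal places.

0.2690

Write A = D+L+U with D = diag(70, -50, -5, -62, 11, 70).
T_J = -D⁻¹(L+U): T[0,4] = -(5)/(70) = -0.0714; T[0,0] = 0.
  T[0,:] = [+0.0000, -0.0286, +0.0429, +0.0429, -0.0714, -0.0714]
  T[1,:] = [-0.0200, +0.0000, +0.0800, -0.0400, -0.1000, +0.0200]
  T[2,:] = [-0.4000, +0.4000, +0.0000, +0.2000, +0.2000, +0.6000]
  T[3,:] = [+0.0323, +0.0645, -0.0968, +0.0000, +0.0484, +0.0161]
  T[4,:] = [-0.4545, +0.0909, +0.2727, -0.2727, +0.0000, +0.0909]
  T[5,:] = [-0.0857, -0.0714, -0.0429, +0.0286, -0.0286, +0.0000]
|roots of det(T-λI)|: 0.2690, 0.2181, 0.1915, 0.1915, 0.1222, 0.1222.
spectral radius ρ = 0.2690; 0.2690 < 1 ⇒ converges.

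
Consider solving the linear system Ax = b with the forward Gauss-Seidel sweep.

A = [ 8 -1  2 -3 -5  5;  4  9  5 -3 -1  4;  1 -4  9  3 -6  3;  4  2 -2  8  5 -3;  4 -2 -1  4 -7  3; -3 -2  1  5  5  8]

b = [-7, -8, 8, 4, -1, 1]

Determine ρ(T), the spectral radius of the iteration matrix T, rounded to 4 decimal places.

A = D + L + U where D = diag(8, 9, 9, 8, -7, 8).
T_GS = -(D+L)⁻¹U: row 0 first, T[0,5] = -(5)/(8) = -0.6250; later rows by forward substitution.
  T[0,:] = [+0.0000, +0.1250, -0.2500, +0.3750, +0.6250, -0.6250]
  T[1,:] = [+0.0000, -0.0556, -0.4444, +0.1667, -0.1667, -0.1667]
  T[2,:] = [+0.0000, -0.0386, -0.1698, -0.3009, +0.5231, -0.3380]
  T[3,:] = [+0.0000, -0.0583, +0.1937, -0.3044, -0.7650, +0.6447]
  T[4,:] = [+0.0000, +0.0595, +0.1190, +0.0357, -0.1071, +0.5357]
  T[5,:] = [+0.0000, +0.0370, -0.3791, +0.3878, +0.6724, -0.9715]
|eigenvalues of T|: 1.5869, 0.3389, 0.3389, 0.3080, 0.0414, 0.0000.
spectral radius ρ = 1.5869; 1.5869 > 1 ⇒ diverges.

1.5869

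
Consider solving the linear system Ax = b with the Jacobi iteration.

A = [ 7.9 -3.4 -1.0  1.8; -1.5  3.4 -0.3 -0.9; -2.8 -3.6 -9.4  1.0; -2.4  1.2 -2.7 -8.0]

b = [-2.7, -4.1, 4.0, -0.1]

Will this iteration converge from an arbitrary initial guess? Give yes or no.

Let D = diag(7.9, 3.4, -9.4, -8); L, U the strict triangles.
Jacobi: T = -D⁻¹(L+U), T[3,1] = -(1.2)/(-8) = +0.1500; T[3,3] = 0.
  T[0,:] = [+0.0000  +0.4304  +0.1266  -0.2278]
  T[1,:] = [+0.4412  +0.0000  +0.0882  +0.2647]
  T[2,:] = [-0.2979  -0.3830  +0.0000  +0.1064]
  T[3,:] = [-0.3000  +0.1500  -0.3375  +0.0000]
|λ(T)| sorted: 0.5936, 0.3082, 0.2718, 0.2718.
ρ = 0.5936; 0.5936 < 1 ⇒ converges.

yes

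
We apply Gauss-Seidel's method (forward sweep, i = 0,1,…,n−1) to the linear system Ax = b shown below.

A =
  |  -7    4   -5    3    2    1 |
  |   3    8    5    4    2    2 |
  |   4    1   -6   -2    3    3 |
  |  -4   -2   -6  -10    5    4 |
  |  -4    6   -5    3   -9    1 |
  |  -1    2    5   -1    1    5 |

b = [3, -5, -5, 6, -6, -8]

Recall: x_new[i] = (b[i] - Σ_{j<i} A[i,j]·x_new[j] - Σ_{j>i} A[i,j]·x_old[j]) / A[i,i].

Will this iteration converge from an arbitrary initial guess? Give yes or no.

Split A = D + L + U, D = diag(-7, 8, -6, -10, -9, 5).
T_GS = -(D+L)⁻¹U: row 0 first, T[0,1] = -(4)/(-7) = +0.5714; later rows by forward substitution.
  T[0,:] = [+0.0000 +0.5714 -0.7143 +0.4286 +0.2857 +0.1429]
  T[1,:] = [+0.0000 -0.2143 -0.3571 -0.6607 -0.3571 -0.3036]
  T[2,:] = [+0.0000 +0.3452 -0.5357 -0.1577 +0.6310 +0.5446]
  T[3,:] = [+0.0000 -0.3929 +0.6786 +0.0554 +0.0786 +0.0768]
  T[4,:] = [+0.0000 -0.7196 +0.6032 -0.5249 -0.6894 -0.4317]
  T[5,:] = [+0.0000 -0.0799 +0.5508 +0.6238 -0.2774 -0.2929]
|λ(T)| sorted: 1.6795, 0.4640, 0.2650, 0.1553, 0.0413, 0.0000.
spectral radius ρ = 1.6795; 1.6795 > 1 ⇒ diverges.

no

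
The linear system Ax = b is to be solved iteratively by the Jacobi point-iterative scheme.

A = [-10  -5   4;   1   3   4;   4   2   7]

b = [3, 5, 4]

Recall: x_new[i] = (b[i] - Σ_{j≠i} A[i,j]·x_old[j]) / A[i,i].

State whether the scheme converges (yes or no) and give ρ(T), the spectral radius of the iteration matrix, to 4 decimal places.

Split A = D + L + U, D = diag(-10, 3, 7).
Jacobi: T = -D⁻¹(L+U), T[0,1] = -(-5)/(-10) = -0.5000; T[0,0] = 0.
  T[0,:] = [+0.0000, -0.5000, +0.4000]
  T[1,:] = [-0.3333, +0.0000, -1.3333]
  T[2,:] = [-0.5714, -0.2857, +0.0000]
moduli |λ_i(T)| = 0.8500, 0.6351, 0.6351.
spectral radius ρ = 0.8500; 0.8500 < 1: convergent.

yes, ρ = 0.8500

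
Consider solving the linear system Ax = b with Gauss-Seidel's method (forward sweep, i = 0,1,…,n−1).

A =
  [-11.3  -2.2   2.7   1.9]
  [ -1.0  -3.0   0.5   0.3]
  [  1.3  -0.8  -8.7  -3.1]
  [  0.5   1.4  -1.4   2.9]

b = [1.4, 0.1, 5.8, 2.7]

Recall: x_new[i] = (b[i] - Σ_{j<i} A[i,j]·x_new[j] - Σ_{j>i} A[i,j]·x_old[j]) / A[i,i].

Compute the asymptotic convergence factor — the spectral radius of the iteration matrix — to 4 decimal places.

0.2794

Let D = diag(-11.3, -3, -8.7, 2.9); L, U the strict triangles.
T_GS = -(D+L)⁻¹U: row 0 first, T[0,1] = -(-2.2)/(-11.3) = -0.1947; later rows by forward substitution.
  T[0,:] = [+0.0000 -0.1947 +0.2389 +0.1681]
  T[1,:] = [+0.0000 +0.0649 +0.0870 +0.0440]
  T[2,:] = [+0.0000 -0.0351 +0.0277 -0.3352]
  T[3,:] = [+0.0000 -0.0147 -0.0698 -0.2120]
|roots of det(T-λI)|: 0.2794, 0.0845, 0.0845, 0.0000.
ρ = 0.2794; 0.2794 < 1: convergent.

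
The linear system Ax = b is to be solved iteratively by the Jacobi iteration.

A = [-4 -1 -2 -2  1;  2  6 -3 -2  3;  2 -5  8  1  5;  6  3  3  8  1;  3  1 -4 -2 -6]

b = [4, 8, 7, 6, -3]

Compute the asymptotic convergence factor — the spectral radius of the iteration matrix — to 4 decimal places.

Split A = D + L + U, D = diag(-4, 6, 8, 8, -6).
T_J = -D⁻¹(L+U): T[2,1] = -(-5)/(8) = +0.6250; T[2,2] = 0.
  T[0,:] = [+0.0000  -0.2500  -0.5000  -0.5000  +0.2500]
  T[1,:] = [-0.3333  +0.0000  +0.5000  +0.3333  -0.5000]
  T[2,:] = [-0.2500  +0.6250  +0.0000  -0.1250  -0.6250]
  T[3,:] = [-0.7500  -0.3750  -0.3750  +0.0000  -0.1250]
  T[4,:] = [+0.5000  +0.1667  -0.6667  -0.3333  +0.0000]
|roots of det(T-λI)|: 1.1992, 0.9348, 0.4120, 0.3898, 0.3898.
ρ = 1.1992; 1.1992 > 1 ⇒ diverges.

1.1992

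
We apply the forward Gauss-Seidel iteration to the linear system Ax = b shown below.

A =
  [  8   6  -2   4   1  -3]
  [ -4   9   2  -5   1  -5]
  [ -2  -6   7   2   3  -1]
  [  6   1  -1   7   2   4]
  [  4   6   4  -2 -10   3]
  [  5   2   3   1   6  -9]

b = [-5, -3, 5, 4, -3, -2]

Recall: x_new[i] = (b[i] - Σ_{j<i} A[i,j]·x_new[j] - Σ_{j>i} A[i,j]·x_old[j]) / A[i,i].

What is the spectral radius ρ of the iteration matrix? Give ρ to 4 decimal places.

1.2838

A = D + L + U where D = diag(8, 9, 7, 7, -10, -9).
Gauss-Seidel: T = -(D+L)⁻¹U, row 0 first, T[0,4] = -(1)/(8) = -0.1250; later rows by forward substitution.
  T[0,:] = [+0.0000, -0.7500, +0.2500, -0.5000, -0.1250, +0.3750]
  T[1,:] = [+0.0000, -0.3333, -0.1111, +0.3333, -0.1667, +0.7222]
  T[2,:] = [+0.0000, -0.5000, -0.0238, -0.1429, -0.6071, +0.8690]
  T[3,:] = [+0.0000, +0.6190, -0.2018, +0.3605, -0.2415, -0.8719]
  T[4,:] = [+0.0000, -0.8238, +0.0642, -0.1293, -0.3446, +1.4053]
  T[5,:] = [+0.0000, -1.1378, +0.1266, -0.2974, -0.5654, +1.4985]
|λ(T)| sorted: 1.2838, 0.5989, 0.5989, 0.1356, 0.0363, 0.0000.
spectral radius ρ = 1.2838; 1.2838 > 1: divergent.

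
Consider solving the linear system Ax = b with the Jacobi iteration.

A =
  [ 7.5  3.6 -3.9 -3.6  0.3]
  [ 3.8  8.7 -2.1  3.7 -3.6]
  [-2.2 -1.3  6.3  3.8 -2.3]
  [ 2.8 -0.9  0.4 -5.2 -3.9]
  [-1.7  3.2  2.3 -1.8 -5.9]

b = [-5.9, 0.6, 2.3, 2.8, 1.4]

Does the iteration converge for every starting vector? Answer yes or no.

Let D = diag(7.5, 8.7, 6.3, -5.2, -5.9); L, U the strict triangles.
Jacobi T = -D⁻¹(L+U): T[2,4] = -(-2.3)/(6.3) = +0.3651; T[2,2] = 0.
  T[0,:] = [+0.0000, -0.4800, +0.5200, +0.4800, -0.0400]
  T[1,:] = [-0.4368, +0.0000, +0.2414, -0.4253, +0.4138]
  T[2,:] = [+0.3492, +0.2063, +0.0000, -0.6032, +0.3651]
  T[3,:] = [+0.5385, -0.1731, +0.0769, +0.0000, -0.7500]
  T[4,:] = [-0.2881, +0.5424, +0.3898, -0.3051, +0.0000]
moduli |λ_i(T)| = 1.2191, 0.7922, 0.5404, 0.5404, 0.5100.
ρ(T) = max|λ| = 1.2191; 1.2191 > 1, so it fails to converge.

no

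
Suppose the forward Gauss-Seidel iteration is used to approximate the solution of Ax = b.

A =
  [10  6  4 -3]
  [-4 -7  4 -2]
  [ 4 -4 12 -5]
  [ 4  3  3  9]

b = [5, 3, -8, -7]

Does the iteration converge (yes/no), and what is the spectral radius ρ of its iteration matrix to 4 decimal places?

yes, ρ = 0.8823

A = D + L + U where D = diag(10, -7, 12, 9).
GS T = -(D+L)⁻¹U: row 0 first, T[0,2] = -(4)/(10) = -0.4000; later rows by forward substitution.
  T[0,:] = [+0.0000 -0.6000 -0.4000 +0.3000]
  T[1,:] = [+0.0000 +0.3429 +0.8000 -0.4571]
  T[2,:] = [+0.0000 +0.3143 +0.4000 +0.1643]
  T[3,:] = [+0.0000 +0.0476 -0.2222 -0.0357]
|eigenvalues of T|: 0.8823, 0.2683, 0.2683, 0.0000.
ρ = 0.8823; 0.8823 < 1: convergent.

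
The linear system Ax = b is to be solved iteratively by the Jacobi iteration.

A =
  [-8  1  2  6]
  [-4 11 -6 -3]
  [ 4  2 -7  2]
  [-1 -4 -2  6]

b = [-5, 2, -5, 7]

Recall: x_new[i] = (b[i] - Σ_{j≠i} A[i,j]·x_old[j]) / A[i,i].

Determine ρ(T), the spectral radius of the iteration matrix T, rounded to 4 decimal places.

Write A = D+L+U with D = diag(-8, 11, -7, 6).
Jacobi: T = -D⁻¹(L+U), T[3,2] = -(-2)/(6) = +0.3333; T[3,3] = 0.
  T[0,:] = [+0.0000, +0.1250, +0.2500, +0.7500]
  T[1,:] = [+0.3636, +0.0000, +0.5455, +0.2727]
  T[2,:] = [+0.5714, +0.2857, +0.0000, +0.2857]
  T[3,:] = [+0.1667, +0.6667, +0.3333, +0.0000]
|eigenvalues of T|: 1.1546, 0.5530, 0.5042, 0.5042.
ρ = 1.1546; 1.1546 > 1: divergent.

1.1546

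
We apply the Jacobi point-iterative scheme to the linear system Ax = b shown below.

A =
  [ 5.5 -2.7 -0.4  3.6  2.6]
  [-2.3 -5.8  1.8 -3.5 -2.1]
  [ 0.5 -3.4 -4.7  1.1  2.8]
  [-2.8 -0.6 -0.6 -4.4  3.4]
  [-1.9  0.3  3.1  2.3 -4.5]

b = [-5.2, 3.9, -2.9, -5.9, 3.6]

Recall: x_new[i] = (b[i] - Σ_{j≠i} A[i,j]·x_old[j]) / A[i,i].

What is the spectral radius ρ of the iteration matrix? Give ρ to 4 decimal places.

1.3321

Write A = D+L+U with D = diag(5.5, -5.8, -4.7, -4.4, -4.5).
Jacobi T = -D⁻¹(L+U): T[1,4] = -(-2.1)/(-5.8) = -0.3621; T[1,1] = 0.
  T[0,:] = [+0.0000, +0.4909, +0.0727, -0.6545, -0.4727]
  T[1,:] = [-0.3966, +0.0000, +0.3103, -0.6034, -0.3621]
  T[2,:] = [+0.1064, -0.7234, +0.0000, +0.2340, +0.5957]
  T[3,:] = [-0.6364, -0.1364, -0.1364, +0.0000, +0.7727]
  T[4,:] = [-0.4222, +0.0667, +0.6889, +0.5111, +0.0000]
eigenvalue magnitudes: 1.3321, 0.8792, 0.6982, 0.6982, 0.2193.
ρ = 1.3321; 1.3321 > 1, so it fails to converge.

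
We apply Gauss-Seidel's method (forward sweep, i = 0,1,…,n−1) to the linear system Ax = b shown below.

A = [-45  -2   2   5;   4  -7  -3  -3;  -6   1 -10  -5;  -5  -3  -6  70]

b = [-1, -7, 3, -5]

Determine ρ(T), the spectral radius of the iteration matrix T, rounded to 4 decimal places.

0.1536

Write A = D+L+U with D = diag(-45, -7, -10, 70).
T_GS = -(D+L)⁻¹U: row 0 first, T[0,2] = -(2)/(-45) = +0.0444; later rows by forward substitution.
  T[0,:] = [+0.0000, -0.0444, +0.0444, +0.1111]
  T[1,:] = [+0.0000, -0.0254, -0.4032, -0.3651]
  T[2,:] = [+0.0000, +0.0241, -0.0670, -0.6032]
  T[3,:] = [+0.0000, -0.0022, -0.0198, -0.0594]
|eigenvalues of T|: 0.1536, 0.0665, 0.0665, 0.0000.
ρ(T) = max|λ| = 0.1536; 0.1536 < 1 ⇒ converges.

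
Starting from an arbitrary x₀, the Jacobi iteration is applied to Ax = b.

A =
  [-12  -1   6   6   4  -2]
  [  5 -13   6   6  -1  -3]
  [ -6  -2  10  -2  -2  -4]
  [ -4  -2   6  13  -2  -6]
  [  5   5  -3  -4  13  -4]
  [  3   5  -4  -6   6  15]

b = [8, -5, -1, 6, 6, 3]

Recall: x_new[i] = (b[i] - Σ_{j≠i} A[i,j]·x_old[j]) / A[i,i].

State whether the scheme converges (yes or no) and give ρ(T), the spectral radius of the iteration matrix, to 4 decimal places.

Diagonal D = diag(-12, -13, 10, 13, 13, 15); L, U strict lower/upper.
T_J = -D⁻¹(L+U): T[2,3] = -(-2)/(10) = +0.2000; T[2,2] = 0.
  T[0,:] = [+0.0000 -0.0833 +0.5000 +0.5000 +0.3333 -0.1667]
  T[1,:] = [+0.3846 +0.0000 +0.4615 +0.4615 -0.0769 -0.2308]
  T[2,:] = [+0.6000 +0.2000 +0.0000 +0.2000 +0.2000 +0.4000]
  T[3,:] = [+0.3077 +0.1538 -0.4615 +0.0000 +0.1538 +0.4615]
  T[4,:] = [-0.3846 -0.3846 +0.2308 +0.3077 +0.0000 +0.3077]
  T[5,:] = [-0.2000 -0.3333 +0.2667 +0.4000 -0.4000 +0.0000]
|eigenvalues of T|: 1.2091, 0.6427, 0.6427, 0.2721, 0.2721, 0.0516.
ρ(T) = max|λ| = 1.2091; 1.2091 > 1 ⇒ diverges.

no, ρ = 1.2091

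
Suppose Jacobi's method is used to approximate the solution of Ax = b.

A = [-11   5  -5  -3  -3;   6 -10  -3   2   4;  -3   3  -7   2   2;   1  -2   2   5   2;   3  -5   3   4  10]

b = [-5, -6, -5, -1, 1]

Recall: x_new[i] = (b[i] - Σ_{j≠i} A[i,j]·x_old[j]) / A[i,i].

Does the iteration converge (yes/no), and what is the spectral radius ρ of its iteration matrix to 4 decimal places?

no, ρ = 1.1481

Let D = diag(-11, -10, -7, 5, 10); L, U the strict triangles.
Jacobi T = -D⁻¹(L+U): T[4,3] = -(4)/(10) = -0.4000; T[4,4] = 0.
  T[0,:] = [+0.0000  +0.4545  -0.4545  -0.2727  -0.2727]
  T[1,:] = [+0.6000  +0.0000  -0.3000  +0.2000  +0.4000]
  T[2,:] = [-0.4286  +0.4286  +0.0000  +0.2857  +0.2857]
  T[3,:] = [-0.2000  +0.4000  -0.4000  +0.0000  -0.4000]
  T[4,:] = [-0.3000  +0.5000  -0.3000  -0.4000  +0.0000]
eigenvalue magnitudes: 1.1481, 0.4626, 0.4626, 0.4236, 0.1403.
ρ(T) = max|λ| = 1.1481; 1.1481 > 1 ⇒ diverges.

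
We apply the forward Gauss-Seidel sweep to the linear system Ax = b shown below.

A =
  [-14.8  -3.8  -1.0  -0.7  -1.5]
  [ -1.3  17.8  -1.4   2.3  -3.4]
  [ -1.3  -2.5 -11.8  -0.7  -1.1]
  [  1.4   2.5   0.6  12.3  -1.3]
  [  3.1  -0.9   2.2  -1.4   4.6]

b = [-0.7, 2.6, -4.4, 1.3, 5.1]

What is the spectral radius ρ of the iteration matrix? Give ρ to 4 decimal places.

Write A = D+L+U with D = diag(-14.8, 17.8, -11.8, 12.3, 4.6).
T_GS = -(D+L)⁻¹U: row 0 first, T[0,1] = -(-3.8)/(-14.8) = -0.2568; later rows by forward substitution.
  T[0,:] = [+0.0000  -0.2568  -0.0676  -0.0473  -0.1014]
  T[1,:] = [+0.0000  -0.0188  +0.0737  -0.1327  +0.1836]
  T[2,:] = [+0.0000  +0.0323  -0.0082  -0.0260  -0.1210]
  T[3,:] = [+0.0000  +0.0315  -0.0069  +0.0336  +0.0858]
  T[4,:] = [+0.0000  +0.1635  +0.0618  +0.0286  +0.1882]
|roots of det(T-λI)|: 0.2190, 0.1338, 0.1318, 0.0221, 0.0000.
ρ(T) = max|λ| = 0.2190; 0.2190 < 1 ⇒ converges.

0.2190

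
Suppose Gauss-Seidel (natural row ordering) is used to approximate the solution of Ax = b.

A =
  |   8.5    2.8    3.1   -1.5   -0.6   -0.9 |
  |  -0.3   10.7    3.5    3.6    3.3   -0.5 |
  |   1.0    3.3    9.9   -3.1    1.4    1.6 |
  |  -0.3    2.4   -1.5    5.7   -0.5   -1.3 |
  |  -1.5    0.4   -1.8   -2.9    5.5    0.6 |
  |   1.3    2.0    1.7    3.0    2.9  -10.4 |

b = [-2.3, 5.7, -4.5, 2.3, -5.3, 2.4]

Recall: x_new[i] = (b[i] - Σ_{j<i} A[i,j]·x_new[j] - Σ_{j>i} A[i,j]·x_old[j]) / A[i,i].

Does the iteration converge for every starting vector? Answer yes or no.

yes

Split A = D + L + U, D = diag(8.5, 10.7, 9.9, 5.7, 5.5, -10.4).
T_GS = -(D+L)⁻¹U: row 0 first, T[0,4] = -(-0.6)/(8.5) = +0.0706; later rows by forward substitution.
  T[0,:] = [+0.0000, -0.3294, -0.3647, +0.1765, +0.0706, +0.1059]
  T[1,:] = [+0.0000, -0.0092, -0.3373, -0.3315, -0.3064, +0.0497]
  T[2,:] = [+0.0000, +0.0364, +0.1493, +0.4058, -0.0464, -0.1889]
  T[3,:] = [+0.0000, -0.0039, +0.1621, +0.2557, +0.2082, +0.1630]
  T[4,:] = [+0.0000, -0.0793, +0.0594, +0.3398, +0.1362, -0.0597]
  T[5,:] = [+0.0000, -0.0602, -0.0227, +0.1932, +0.0403, +0.0223]
moduli |λ_i(T)| = 0.6112, 0.2885, 0.1483, 0.1483, 0.0104, 0.0000.
ρ = 0.6112; 0.6112 < 1: convergent.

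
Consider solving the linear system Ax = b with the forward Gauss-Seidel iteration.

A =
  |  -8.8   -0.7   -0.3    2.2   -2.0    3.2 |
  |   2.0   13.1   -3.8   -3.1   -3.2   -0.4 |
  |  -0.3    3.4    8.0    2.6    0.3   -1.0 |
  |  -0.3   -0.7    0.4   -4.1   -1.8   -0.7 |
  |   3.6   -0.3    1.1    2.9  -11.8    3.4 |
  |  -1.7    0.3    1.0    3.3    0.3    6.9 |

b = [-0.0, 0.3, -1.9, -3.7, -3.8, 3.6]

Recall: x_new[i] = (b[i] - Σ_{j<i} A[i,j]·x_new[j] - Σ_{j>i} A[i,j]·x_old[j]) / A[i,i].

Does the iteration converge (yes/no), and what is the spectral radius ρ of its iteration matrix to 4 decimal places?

yes, ρ = 0.5025

A = D + L + U where D = diag(-8.8, 13.1, 8, -4.1, -11.8, 6.9).
GS T = -(D+L)⁻¹U: row 0 first, T[0,3] = -(2.2)/(-8.8) = +0.2500; later rows by forward substitution.
  T[0,:] = [+0.0000  -0.0795  -0.0341  +0.2500  -0.2273  +0.3636]
  T[1,:] = [+0.0000  +0.0121  +0.2953  +0.1985  +0.2790  -0.0250]
  T[2,:] = [+0.0000  -0.0081  -0.1268  -0.4000  -0.1646  +0.1493]
  T[3,:] = [+0.0000  +0.0030  -0.0603  -0.0912  -0.4861  -0.1785]
  T[4,:] = [+0.0000  -0.0246  -0.0445  +0.0115  -0.2112  +0.3698]
  T[5,:] = [+0.0000  -0.0193  +0.0279  +0.1540  +0.1974  +0.1383]
|roots of det(T-λI)|: 0.5025, 0.2560, 0.2560, 0.0843, 0.0843, 0.0000.
ρ(T) = max|λ| = 0.5025; 0.5025 < 1, so it converges for any x₀.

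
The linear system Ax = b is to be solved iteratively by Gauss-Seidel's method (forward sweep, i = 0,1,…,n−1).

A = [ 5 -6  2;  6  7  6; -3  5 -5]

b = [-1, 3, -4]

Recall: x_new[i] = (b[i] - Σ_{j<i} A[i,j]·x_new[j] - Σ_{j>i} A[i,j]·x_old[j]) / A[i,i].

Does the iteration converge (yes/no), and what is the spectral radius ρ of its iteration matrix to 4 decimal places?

no, ρ = 1.6720

Write A = D+L+U with D = diag(5, 7, -5).
Gauss-Seidel: T = -(D+L)⁻¹U, row 0 first, T[0,2] = -(2)/(5) = -0.4000; later rows by forward substitution.
  T[0,:] = [+0.0000, +1.2000, -0.4000]
  T[1,:] = [+0.0000, -1.0286, -0.5143]
  T[2,:] = [+0.0000, -1.7486, -0.2743]
|roots of det(T-λI)|: 1.6720, 0.3691, 0.0000.
spectral radius ρ = 1.6720; 1.6720 > 1: divergent.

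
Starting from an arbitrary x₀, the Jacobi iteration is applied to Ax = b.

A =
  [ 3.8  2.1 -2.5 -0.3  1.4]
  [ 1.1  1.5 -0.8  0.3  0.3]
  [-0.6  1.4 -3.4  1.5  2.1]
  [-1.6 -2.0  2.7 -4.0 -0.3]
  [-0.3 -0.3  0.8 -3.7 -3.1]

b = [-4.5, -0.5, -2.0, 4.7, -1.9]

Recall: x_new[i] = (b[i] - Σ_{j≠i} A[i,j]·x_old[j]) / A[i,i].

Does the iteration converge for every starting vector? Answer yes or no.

Write A = D+L+U with D = diag(3.8, 1.5, -3.4, -4, -3.1).
Jacobi T = -D⁻¹(L+U): T[0,1] = -(2.1)/(3.8) = -0.5526; T[0,0] = 0.
  T[0,:] = [+0.0000 -0.5526 +0.6579 +0.0789 -0.3684]
  T[1,:] = [-0.7333 +0.0000 +0.5333 -0.2000 -0.2000]
  T[2,:] = [-0.1765 +0.4118 +0.0000 +0.4412 +0.6176]
  T[3,:] = [-0.4000 -0.5000 +0.6750 +0.0000 -0.0750]
  T[4,:] = [-0.0968 -0.0968 +0.2581 -1.1935 +0.0000]
eigenvalue magnitudes: 1.5402, 0.6543, 0.6543, 0.4147, 0.4147.
spectral radius ρ = 1.5402; 1.5402 > 1, so it fails to converge.

no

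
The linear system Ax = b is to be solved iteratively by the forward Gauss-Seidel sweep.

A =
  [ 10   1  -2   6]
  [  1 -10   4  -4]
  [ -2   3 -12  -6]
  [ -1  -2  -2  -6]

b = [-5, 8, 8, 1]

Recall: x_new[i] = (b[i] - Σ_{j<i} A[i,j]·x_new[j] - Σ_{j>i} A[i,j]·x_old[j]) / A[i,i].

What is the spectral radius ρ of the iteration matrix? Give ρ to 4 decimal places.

0.6020

Diagonal D = diag(10, -10, -12, -6); L, U strict lower/upper.
Gauss-Seidel: T = -(D+L)⁻¹U, row 0 first, T[0,3] = -(6)/(10) = -0.6000; later rows by forward substitution.
  T[0,:] = [+0.0000  -0.1000  +0.2000  -0.6000]
  T[1,:] = [+0.0000  -0.0100  +0.4200  -0.4600]
  T[2,:] = [+0.0000  +0.0142  +0.0717  -0.5150]
  T[3,:] = [+0.0000  +0.0153  -0.1972  +0.4250]
|roots of det(T-λI)|: 0.6020, 0.1518, 0.0365, 0.0000.
ρ(T) = max|λ| = 0.6020; 0.6020 < 1 ⇒ converges.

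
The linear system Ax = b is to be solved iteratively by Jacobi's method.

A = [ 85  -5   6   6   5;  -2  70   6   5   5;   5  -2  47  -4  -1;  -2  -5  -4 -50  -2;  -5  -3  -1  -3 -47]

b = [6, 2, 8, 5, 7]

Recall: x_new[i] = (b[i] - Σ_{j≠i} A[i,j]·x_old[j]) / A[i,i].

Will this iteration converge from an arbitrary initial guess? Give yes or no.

yes

Write A = D+L+U with D = diag(85, 70, 47, -50, -47).
Jacobi T = -D⁻¹(L+U): T[2,3] = -(-4)/(47) = +0.0851; T[2,2] = 0.
  T[0,:] = [+0.0000  +0.0588  -0.0706  -0.0706  -0.0588]
  T[1,:] = [+0.0286  +0.0000  -0.0857  -0.0714  -0.0714]
  T[2,:] = [-0.1064  +0.0426  +0.0000  +0.0851  +0.0213]
  T[3,:] = [-0.0400  -0.1000  -0.0800  +0.0000  -0.0400]
  T[4,:] = [-0.1064  -0.0638  -0.0213  -0.0638  +0.0000]
|eigenvalues of T|: 0.1697, 0.0970, 0.0970, 0.0189, 0.0189.
ρ = 0.1697; 0.1697 < 1: convergent.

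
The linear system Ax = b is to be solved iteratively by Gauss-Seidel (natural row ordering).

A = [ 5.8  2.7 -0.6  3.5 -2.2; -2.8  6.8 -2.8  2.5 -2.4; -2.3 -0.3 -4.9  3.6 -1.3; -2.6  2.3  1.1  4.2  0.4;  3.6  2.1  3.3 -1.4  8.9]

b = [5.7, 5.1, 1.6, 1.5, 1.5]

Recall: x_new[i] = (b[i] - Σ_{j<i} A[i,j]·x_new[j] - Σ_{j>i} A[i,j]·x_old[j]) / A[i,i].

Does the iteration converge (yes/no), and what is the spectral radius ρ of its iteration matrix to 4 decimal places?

A = D + L + U where D = diag(5.8, 6.8, -4.9, 4.2, 8.9).
Gauss-Seidel: T = -(D+L)⁻¹U, row 0 first, T[0,4] = -(-2.2)/(5.8) = +0.3793; later rows by forward substitution.
  T[0,:] = [+0.0000 -0.4655 +0.1034 -0.6034 +0.3793]
  T[1,:] = [+0.0000 -0.1917 +0.4544 -0.6161 +0.5091]
  T[2,:] = [+0.0000 +0.2302 -0.0764 +1.0557 -0.4745]
  T[3,:] = [+0.0000 -0.2435 -0.1648 -0.3126 -0.0150]
  T[4,:] = [+0.0000 +0.1099 -0.1467 -0.0511 -0.1000]
eigenvalue magnitudes: 0.8295, 0.2988, 0.2988, 0.0733, 0.0000.
ρ = 0.8295; 0.8295 < 1 ⇒ converges.

yes, ρ = 0.8295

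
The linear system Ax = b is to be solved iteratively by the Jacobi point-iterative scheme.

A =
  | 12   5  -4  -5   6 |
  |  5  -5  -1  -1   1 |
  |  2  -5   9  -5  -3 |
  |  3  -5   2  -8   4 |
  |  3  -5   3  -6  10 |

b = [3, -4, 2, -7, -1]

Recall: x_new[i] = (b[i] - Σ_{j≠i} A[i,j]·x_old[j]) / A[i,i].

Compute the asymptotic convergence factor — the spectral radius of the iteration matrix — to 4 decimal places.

1.1759

Write A = D+L+U with D = diag(12, -5, 9, -8, 10).
Jacobi: T = -D⁻¹(L+U), T[4,1] = -(-5)/(10) = +0.5000; T[4,4] = 0.
  T[0,:] = [+0.0000, -0.4167, +0.3333, +0.4167, -0.5000]
  T[1,:] = [+1.0000, +0.0000, -0.2000, -0.2000, +0.2000]
  T[2,:] = [-0.2222, +0.5556, +0.0000, +0.5556, +0.3333]
  T[3,:] = [+0.3750, -0.6250, +0.2500, +0.0000, +0.5000]
  T[4,:] = [-0.3000, +0.5000, -0.3000, +0.6000, +0.0000]
|roots of det(T-λI)|: 1.1759, 0.8118, 0.8118, 0.4487, 0.4487.
ρ(T) = max|λ| = 1.1759; 1.1759 > 1 ⇒ diverges.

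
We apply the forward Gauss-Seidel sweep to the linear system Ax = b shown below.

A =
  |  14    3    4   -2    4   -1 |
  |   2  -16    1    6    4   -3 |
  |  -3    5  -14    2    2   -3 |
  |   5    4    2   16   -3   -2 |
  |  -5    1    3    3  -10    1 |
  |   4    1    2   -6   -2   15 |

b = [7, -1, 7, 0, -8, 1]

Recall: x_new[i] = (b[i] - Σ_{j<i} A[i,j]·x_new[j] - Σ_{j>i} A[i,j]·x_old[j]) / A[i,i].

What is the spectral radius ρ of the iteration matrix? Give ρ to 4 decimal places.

A = D + L + U where D = diag(14, -16, -14, 16, -10, 15).
GS T = -(D+L)⁻¹U: row 0 first, T[0,5] = -(-1)/(14) = +0.0714; later rows by forward substitution.
  T[0,:] = [+0.0000 -0.2143 -0.2857 +0.1429 -0.2857 +0.0714]
  T[1,:] = [+0.0000 -0.0268 +0.0268 +0.3929 +0.2143 -0.1786]
  T[2,:] = [+0.0000 +0.0364 +0.0708 +0.2526 +0.2806 -0.2934]
  T[3,:] = [+0.0000 +0.0691 +0.0737 -0.1744 +0.1881 +0.1840]
  T[4,:] = [+0.0000 +0.1361 +0.1889 -0.0087 +0.3049 +0.0136]
  T[5,:] = [+0.0000 +0.0999 +0.1196 -0.1689 +0.1404 +0.1074]
|eigenvalues of T|: 0.5210, 0.1997, 0.1997, 0.0235, 0.0196, 0.0000.
spectral radius ρ = 0.5210; 0.5210 < 1: convergent.

0.5210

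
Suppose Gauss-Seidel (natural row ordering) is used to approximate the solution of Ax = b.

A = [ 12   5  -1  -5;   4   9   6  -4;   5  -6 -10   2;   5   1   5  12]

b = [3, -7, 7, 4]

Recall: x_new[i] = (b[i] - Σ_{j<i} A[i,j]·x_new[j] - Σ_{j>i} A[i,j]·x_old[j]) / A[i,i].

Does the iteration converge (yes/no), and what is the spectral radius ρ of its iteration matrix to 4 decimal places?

yes, ρ = 0.7804

Diagonal D = diag(12, 9, -10, 12); L, U strict lower/upper.
GS T = -(D+L)⁻¹U: row 0 first, T[0,3] = -(-5)/(12) = +0.4167; later rows by forward substitution.
  T[0,:] = [+0.0000, -0.4167, +0.0833, +0.4167]
  T[1,:] = [+0.0000, +0.1852, -0.7037, +0.2593]
  T[2,:] = [+0.0000, -0.3194, +0.4639, +0.2528]
  T[3,:] = [+0.0000, +0.2913, -0.1694, -0.3005]
|λ(T)| sorted: 0.7804, 0.4921, 0.0603, 0.0000.
ρ = 0.7804; 0.7804 < 1, so it converges for any x₀.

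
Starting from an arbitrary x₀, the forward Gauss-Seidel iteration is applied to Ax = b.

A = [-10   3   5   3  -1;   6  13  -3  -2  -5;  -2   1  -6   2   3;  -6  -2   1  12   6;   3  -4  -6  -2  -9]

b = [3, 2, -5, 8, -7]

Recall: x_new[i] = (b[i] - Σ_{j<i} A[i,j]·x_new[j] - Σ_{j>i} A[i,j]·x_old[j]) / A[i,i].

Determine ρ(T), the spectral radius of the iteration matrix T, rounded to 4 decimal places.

0.9484

Write A = D+L+U with D = diag(-10, 13, -6, 12, -9).
Gauss-Seidel: T = -(D+L)⁻¹U, row 0 first, T[0,2] = -(5)/(-10) = +0.5000; later rows by forward substitution.
  T[0,:] = [+0.0000 +0.3000 +0.5000 +0.3000 -0.1000]
  T[1,:] = [+0.0000 -0.1385 -0.0000 +0.0154 +0.4308]
  T[2,:] = [+0.0000 -0.1231 -0.1667 +0.2359 +0.6051]
  T[3,:] = [+0.0000 +0.1372 +0.2639 +0.1329 -0.5286]
  T[4,:] = [+0.0000 +0.2131 +0.2191 -0.0936 -0.5107]
eigenvalue magnitudes: 0.9484, 0.2689, 0.1245, 0.1211, 0.0000.
ρ(T) = max|λ| = 0.9484; 0.9484 < 1, so it converges for any x₀.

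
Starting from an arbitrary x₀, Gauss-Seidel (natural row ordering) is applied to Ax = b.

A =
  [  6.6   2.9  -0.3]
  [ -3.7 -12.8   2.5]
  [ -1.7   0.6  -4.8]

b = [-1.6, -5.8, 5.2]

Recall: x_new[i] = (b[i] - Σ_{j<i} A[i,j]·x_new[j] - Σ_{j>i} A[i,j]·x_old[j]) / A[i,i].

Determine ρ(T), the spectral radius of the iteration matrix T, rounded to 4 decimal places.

Write A = D+L+U with D = diag(6.6, -12.8, -4.8).
GS T = -(D+L)⁻¹U: row 0 first, T[0,2] = -(-0.3)/(6.6) = +0.0455; later rows by forward substitution.
  T[0,:] = [+0.0000, -0.4394, +0.0455]
  T[1,:] = [+0.0000, +0.1270, +0.1822]
  T[2,:] = [+0.0000, +0.1715, +0.0067]
|λ(T)| sorted: 0.2536, 0.1199, 0.0000.
ρ(T) = max|λ| = 0.2536; 0.2536 < 1: convergent.

0.2536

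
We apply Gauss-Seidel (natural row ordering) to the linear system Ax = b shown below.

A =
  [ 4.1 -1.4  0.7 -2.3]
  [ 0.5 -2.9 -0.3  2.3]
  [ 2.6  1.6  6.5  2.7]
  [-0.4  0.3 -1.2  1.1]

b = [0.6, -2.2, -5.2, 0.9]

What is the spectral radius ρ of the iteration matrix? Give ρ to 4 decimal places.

0.8632

A = D + L + U where D = diag(4.1, -2.9, 6.5, 1.1).
T_GS = -(D+L)⁻¹U: row 0 first, T[0,1] = -(-1.4)/(4.1) = +0.3415; later rows by forward substitution.
  T[0,:] = [+0.0000, +0.3415, -0.1707, +0.5610]
  T[1,:] = [+0.0000, +0.0589, -0.1329, +0.8898]
  T[2,:] = [+0.0000, -0.1511, +0.1010, -0.8588]
  T[3,:] = [+0.0000, -0.0567, +0.0843, -0.9756]
|roots of det(T-λI)|: 0.8632, 0.1059, 0.0584, 0.0000.
spectral radius ρ = 0.8632; 0.8632 < 1: convergent.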